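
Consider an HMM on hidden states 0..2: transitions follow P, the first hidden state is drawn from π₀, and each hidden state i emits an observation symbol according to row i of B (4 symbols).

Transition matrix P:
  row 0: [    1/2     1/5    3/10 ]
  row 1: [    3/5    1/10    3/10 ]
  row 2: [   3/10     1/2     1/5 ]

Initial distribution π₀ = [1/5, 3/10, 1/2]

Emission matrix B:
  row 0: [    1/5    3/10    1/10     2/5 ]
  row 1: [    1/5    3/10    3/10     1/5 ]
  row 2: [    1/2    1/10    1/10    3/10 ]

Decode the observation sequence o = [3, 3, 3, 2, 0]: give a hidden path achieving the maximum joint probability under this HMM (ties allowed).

path = [2, 0, 2, 1, 2]

t=0: δ = [8.000e-02, 6.000e-02, 1.500e-01]  (obs o_0=3)
t=1: δ = [1.800e-02, 1.500e-02, 9.000e-03]  ψ = [2, 2, 2]  (obs o_1=3)
t=2: δ = [3.600e-03, 9.000e-04, 1.620e-03]  ψ = [0, 2, 0]  (obs o_2=3)
t=3: δ = [1.800e-04, 2.430e-04, 1.080e-04]  ψ = [0, 2, 0]  (obs o_3=2)
t=4: δ = [2.916e-05, 1.080e-05, 3.645e-05]  ψ = [1, 2, 1]  (obs o_4=0)
backtrack: best end state = 2; path = [2, 0, 2, 1, 2]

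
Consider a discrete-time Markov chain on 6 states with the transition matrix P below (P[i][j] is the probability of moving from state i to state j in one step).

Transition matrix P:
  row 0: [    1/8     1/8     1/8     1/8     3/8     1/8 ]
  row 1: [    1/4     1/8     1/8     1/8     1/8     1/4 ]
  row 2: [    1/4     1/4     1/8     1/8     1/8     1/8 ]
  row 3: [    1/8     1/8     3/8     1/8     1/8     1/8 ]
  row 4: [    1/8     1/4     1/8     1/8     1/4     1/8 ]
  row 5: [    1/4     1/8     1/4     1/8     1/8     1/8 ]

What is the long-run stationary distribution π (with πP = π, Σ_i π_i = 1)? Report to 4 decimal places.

π = [0.1865, 0.1713, 0.1746, 0.1250, 0.1962, 0.1464]

Balance equations π_j = Σ_i π_i·P[i][j]:
  π_0 = 1/8·π_0 + 1/4·π_1 + 1/4·π_2 + 1/8·π_3 + 1/8·π_4 + 1/4·π_5
  π_1 = 1/8·π_0 + 1/8·π_1 + 1/4·π_2 + 1/8·π_3 + 1/4·π_4 + 1/8·π_5
  π_2 = 1/8·π_0 + 1/8·π_1 + 1/8·π_2 + 3/8·π_3 + 1/8·π_4 + 1/4·π_5
  π_3 = 1/8·π_0 + 1/8·π_1 + 1/8·π_2 + 1/8·π_3 + 1/8·π_4 + 1/8·π_5
  π_4 = 3/8·π_0 + 1/8·π_1 + 1/8·π_2 + 1/8·π_3 + 1/4·π_4 + 1/8·π_5
  normalize: π_0 + π_1 + π_2 + π_3 + π_4 + π_5 = 1
Solving the linear system gives exactly π = [97/520, 813/4745, 3313/18980, 1/8, 51/260, 2779/18980].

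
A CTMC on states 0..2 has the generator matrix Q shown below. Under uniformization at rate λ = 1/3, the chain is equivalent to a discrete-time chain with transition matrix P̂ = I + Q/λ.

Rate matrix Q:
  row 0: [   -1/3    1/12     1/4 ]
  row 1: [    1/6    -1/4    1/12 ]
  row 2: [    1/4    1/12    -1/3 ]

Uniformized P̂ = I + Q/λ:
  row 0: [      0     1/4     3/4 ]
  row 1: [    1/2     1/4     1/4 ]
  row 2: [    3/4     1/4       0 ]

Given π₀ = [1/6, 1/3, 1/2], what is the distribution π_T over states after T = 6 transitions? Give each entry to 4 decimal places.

t=0: π = [0.1667, 0.3333, 0.5000]
t=1: π = [0.5417, 0.2500, 0.2083]
t=2: π = [0.2813, 0.2500, 0.4688]
t=3: π = [0.4766, 0.2500, 0.2734]
t=4: π = [0.3301, 0.2500, 0.4199]
t=5: π = [0.4399, 0.2500, 0.3101]
t=6: π = [0.3575, 0.2500, 0.3925]

π = [0.3575, 0.2500, 0.3925]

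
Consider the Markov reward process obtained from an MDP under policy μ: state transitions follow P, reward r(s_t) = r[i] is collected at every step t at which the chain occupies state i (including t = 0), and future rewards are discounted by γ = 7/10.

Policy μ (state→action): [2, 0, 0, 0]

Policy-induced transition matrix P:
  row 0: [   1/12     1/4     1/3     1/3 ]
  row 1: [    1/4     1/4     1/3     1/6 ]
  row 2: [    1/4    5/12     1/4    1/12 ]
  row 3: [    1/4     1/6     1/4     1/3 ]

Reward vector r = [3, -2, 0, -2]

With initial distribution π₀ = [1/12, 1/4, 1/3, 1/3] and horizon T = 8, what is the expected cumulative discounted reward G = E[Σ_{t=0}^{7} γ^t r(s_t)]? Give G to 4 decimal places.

G = -1.6069

t=0: π = [0.0833, 0.2500, 0.3333, 0.3333], E[r] = -0.9167, γ^t·E[r] = -0.916667, running G = -0.916667
t=1: π = [0.2361, 0.2778, 0.2778, 0.2083], E[r] = -0.2639, γ^t·E[r] = -0.184722, running G = -1.101389
t=2: π = [0.2106, 0.2789, 0.2928, 0.2176], E[r] = -0.3611, γ^t·E[r] = -0.176944, running G = -1.278333
t=3: π = [0.2149, 0.2807, 0.2908, 0.2136], E[r] = -0.3439, γ^t·E[r] = -0.117972, running G = -1.396306
t=4: π = [0.2142, 0.2807, 0.2913, 0.2139], E[r] = -0.3465, γ^t·E[r] = -0.083191, running G = -1.479496
t=5: π = [0.2143, 0.2807, 0.2912, 0.2137], E[r] = -0.3460, γ^t·E[r] = -0.058154, running G = -1.537651
t=6: π = [0.2143, 0.2807, 0.2913, 0.2137], E[r] = -0.3461, γ^t·E[r] = -0.040716, running G = -1.578367
t=7: π = [0.2143, 0.2807, 0.2913, 0.2137], E[r] = -0.3461, γ^t·E[r] = -0.028500, running G = -1.606867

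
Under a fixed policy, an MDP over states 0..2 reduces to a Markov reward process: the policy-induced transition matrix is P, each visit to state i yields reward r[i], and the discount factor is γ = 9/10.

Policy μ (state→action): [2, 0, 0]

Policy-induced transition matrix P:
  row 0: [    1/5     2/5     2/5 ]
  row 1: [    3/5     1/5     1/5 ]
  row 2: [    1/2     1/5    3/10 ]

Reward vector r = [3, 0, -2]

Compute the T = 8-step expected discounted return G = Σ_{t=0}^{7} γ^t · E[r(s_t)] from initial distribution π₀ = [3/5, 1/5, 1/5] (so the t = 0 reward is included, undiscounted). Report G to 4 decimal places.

G = 4.0161

t=0: π = [0.6000, 0.2000, 0.2000], E[r] = 1.4000, γ^t·E[r] = 1.400000, running G = 1.400000
t=1: π = [0.3400, 0.3200, 0.3400], E[r] = 0.3400, γ^t·E[r] = 0.306000, running G = 1.706000
t=2: π = [0.4300, 0.2680, 0.3020], E[r] = 0.6860, γ^t·E[r] = 0.555660, running G = 2.261660
t=3: π = [0.3978, 0.2860, 0.3162], E[r] = 0.5610, γ^t·E[r] = 0.408969, running G = 2.670629
t=4: π = [0.4093, 0.2796, 0.3112], E[r] = 0.6054, γ^t·E[r] = 0.397216, running G = 3.067845
t=5: π = [0.4052, 0.2819, 0.3130], E[r] = 0.5896, γ^t·E[r] = 0.348149, running G = 3.415994
t=6: π = [0.4066, 0.2810, 0.3123], E[r] = 0.5952, γ^t·E[r] = 0.316330, running G = 3.732324
t=7: π = [0.4061, 0.2813, 0.3126], E[r] = 0.5932, γ^t·E[r] = 0.283737, running G = 4.016061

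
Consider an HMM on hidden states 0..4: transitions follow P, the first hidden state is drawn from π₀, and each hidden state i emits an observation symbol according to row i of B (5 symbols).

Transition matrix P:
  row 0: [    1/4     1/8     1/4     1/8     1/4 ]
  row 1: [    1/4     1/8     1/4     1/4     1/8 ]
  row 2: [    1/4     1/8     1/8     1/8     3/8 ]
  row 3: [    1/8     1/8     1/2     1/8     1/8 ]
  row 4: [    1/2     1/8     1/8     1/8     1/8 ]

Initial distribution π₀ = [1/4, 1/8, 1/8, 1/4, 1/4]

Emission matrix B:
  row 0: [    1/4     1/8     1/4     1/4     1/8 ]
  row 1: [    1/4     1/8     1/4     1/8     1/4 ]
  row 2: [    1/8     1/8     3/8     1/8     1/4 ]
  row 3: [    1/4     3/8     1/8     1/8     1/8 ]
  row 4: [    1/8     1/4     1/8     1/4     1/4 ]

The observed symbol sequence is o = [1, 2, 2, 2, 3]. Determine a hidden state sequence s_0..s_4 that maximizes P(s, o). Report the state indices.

path = [3, 2, 0, 2, 4]

t=0: δ = [3.125e-02, 1.562e-02, 1.562e-02, 9.375e-02, 6.250e-02]  (obs o_0=1)
t=1: δ = [7.812e-03, 2.930e-03, 1.758e-02, 1.465e-03, 1.465e-03]  ψ = [4, 3, 3, 3, 3]  (obs o_1=2)
t=2: δ = [1.099e-03, 5.493e-04, 8.240e-04, 2.747e-04, 8.240e-04]  ψ = [2, 2, 2, 2, 2]  (obs o_2=2)
t=3: δ = [1.030e-04, 3.433e-05, 1.030e-04, 1.717e-05, 3.862e-05]  ψ = [4, 0, 0, 0, 2]  (obs o_3=2)
t=4: δ = [6.437e-06, 1.609e-06, 3.219e-06, 1.609e-06, 9.656e-06]  ψ = [0, 0, 0, 0, 2]  (obs o_4=3)
backtrack: best end state = 4; path = [3, 2, 0, 2, 4]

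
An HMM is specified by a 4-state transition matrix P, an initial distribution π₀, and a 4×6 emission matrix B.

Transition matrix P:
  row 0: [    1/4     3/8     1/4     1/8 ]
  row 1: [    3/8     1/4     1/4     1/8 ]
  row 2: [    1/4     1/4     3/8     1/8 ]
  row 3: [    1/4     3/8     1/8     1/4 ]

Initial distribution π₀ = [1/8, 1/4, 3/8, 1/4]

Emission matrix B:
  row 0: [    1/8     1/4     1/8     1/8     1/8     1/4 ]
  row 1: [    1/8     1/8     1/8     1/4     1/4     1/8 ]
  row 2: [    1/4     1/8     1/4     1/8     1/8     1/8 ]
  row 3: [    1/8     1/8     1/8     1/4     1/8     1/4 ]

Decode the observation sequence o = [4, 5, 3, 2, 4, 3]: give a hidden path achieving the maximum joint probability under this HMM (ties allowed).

t=0: δ = [1.562e-02, 6.250e-02, 4.688e-02, 3.125e-02]  (obs o_0=4)
t=1: δ = [5.859e-03, 1.953e-03, 2.197e-03, 1.953e-03]  ψ = [1, 1, 2, 1]  (obs o_1=5)
t=2: δ = [1.831e-04, 5.493e-04, 1.831e-04, 1.831e-04]  ψ = [0, 0, 0, 0]  (obs o_2=3)
t=3: δ = [2.575e-05, 1.717e-05, 3.433e-05, 8.583e-06]  ψ = [1, 1, 1, 1]  (obs o_3=2)
t=4: δ = [1.073e-06, 2.414e-06, 1.609e-06, 5.364e-07]  ψ = [2, 0, 2, 2]  (obs o_4=4)
t=5: δ = [1.132e-07, 1.509e-07, 7.544e-08, 7.544e-08]  ψ = [1, 1, 1, 1]  (obs o_5=3)
backtrack: best end state = 1; path = [1, 0, 1, 0, 1, 1]

path = [1, 0, 1, 0, 1, 1]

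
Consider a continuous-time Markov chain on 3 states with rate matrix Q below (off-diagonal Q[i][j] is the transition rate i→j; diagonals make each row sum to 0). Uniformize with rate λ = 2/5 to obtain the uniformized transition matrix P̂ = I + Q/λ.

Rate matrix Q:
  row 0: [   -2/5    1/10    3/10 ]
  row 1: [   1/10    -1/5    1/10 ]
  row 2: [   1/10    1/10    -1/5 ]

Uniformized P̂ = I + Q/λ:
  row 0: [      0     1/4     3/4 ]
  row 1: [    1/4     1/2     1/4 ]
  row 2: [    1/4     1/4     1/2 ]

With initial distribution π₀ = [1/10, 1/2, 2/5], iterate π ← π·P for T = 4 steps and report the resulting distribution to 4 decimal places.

t=0: π = [0.1000, 0.5000, 0.4000]
t=1: π = [0.2250, 0.3750, 0.4000]
t=2: π = [0.1938, 0.3438, 0.4625]
t=3: π = [0.2016, 0.3359, 0.4625]
t=4: π = [0.1996, 0.3340, 0.4664]

π = [0.1996, 0.3340, 0.4664]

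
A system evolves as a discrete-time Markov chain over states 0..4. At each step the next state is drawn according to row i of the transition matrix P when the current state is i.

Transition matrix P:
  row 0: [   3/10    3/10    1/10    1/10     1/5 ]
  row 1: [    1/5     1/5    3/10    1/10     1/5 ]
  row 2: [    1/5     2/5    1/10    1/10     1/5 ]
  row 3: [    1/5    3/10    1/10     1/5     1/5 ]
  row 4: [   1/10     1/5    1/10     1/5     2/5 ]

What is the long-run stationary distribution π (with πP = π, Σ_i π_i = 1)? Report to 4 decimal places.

π = [0.1944, 0.2639, 0.1528, 0.1389, 0.2500]

Balance equations π_j = Σ_i π_i·P[i][j]:
  π_0 = 3/10·π_0 + 1/5·π_1 + 1/5·π_2 + 1/5·π_3 + 1/10·π_4
  π_1 = 3/10·π_0 + 1/5·π_1 + 2/5·π_2 + 3/10·π_3 + 1/5·π_4
  π_2 = 1/10·π_0 + 3/10·π_1 + 1/10·π_2 + 1/10·π_3 + 1/10·π_4
  π_3 = 1/10·π_0 + 1/10·π_1 + 1/10·π_2 + 1/5·π_3 + 1/5·π_4
  normalize: π_0 + π_1 + π_2 + π_3 + π_4 = 1
Solving the linear system gives exactly π = [7/36, 19/72, 11/72, 5/36, 1/4].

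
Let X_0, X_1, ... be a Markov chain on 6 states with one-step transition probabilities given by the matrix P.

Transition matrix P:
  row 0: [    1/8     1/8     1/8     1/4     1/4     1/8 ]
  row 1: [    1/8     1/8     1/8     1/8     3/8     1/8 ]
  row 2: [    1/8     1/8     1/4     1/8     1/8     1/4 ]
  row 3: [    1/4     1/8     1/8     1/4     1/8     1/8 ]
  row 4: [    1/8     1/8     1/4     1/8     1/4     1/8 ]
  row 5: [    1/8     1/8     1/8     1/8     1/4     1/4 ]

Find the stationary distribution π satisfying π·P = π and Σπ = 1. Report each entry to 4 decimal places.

Balance equations π_j = Σ_i π_i·P[i][j]:
  π_0 = 1/8·π_0 + 1/8·π_1 + 1/8·π_2 + 1/4·π_3 + 1/8·π_4 + 1/8·π_5
  π_1 = 1/8·π_0 + 1/8·π_1 + 1/8·π_2 + 1/8·π_3 + 1/8·π_4 + 1/8·π_5
  π_2 = 1/8·π_0 + 1/8·π_1 + 1/4·π_2 + 1/8·π_3 + 1/4·π_4 + 1/8·π_5
  π_3 = 1/4·π_0 + 1/8·π_1 + 1/8·π_2 + 1/4·π_3 + 1/8·π_4 + 1/8·π_5
  π_4 = 1/4·π_0 + 3/8·π_1 + 1/8·π_2 + 1/8·π_3 + 1/4·π_4 + 1/4·π_5
  normalize: π_0 + π_1 + π_2 + π_3 + π_4 + π_5 = 1
Solving the linear system gives exactly π = [8/55, 1/8, 1461/8360, 9/55, 1867/8360, 1403/8360].

π = [0.1455, 0.1250, 0.1748, 0.1636, 0.2233, 0.1678]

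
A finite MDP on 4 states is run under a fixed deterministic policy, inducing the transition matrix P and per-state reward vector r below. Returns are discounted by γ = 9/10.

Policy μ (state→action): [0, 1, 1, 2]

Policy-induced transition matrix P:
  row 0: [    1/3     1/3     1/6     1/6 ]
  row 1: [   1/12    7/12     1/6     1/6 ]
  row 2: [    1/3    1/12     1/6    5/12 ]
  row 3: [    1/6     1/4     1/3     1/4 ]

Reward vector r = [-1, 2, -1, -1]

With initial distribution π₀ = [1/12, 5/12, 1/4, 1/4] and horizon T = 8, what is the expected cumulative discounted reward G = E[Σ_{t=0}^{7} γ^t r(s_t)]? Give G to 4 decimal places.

t=0: π = [0.0833, 0.4167, 0.2500, 0.2500], E[r] = 0.2500, γ^t·E[r] = 0.250000, running G = 0.250000
t=1: π = [0.1875, 0.3542, 0.2083, 0.2500], E[r] = 0.0625, γ^t·E[r] = 0.056250, running G = 0.306250
t=2: π = [0.2031, 0.3490, 0.2083, 0.2396], E[r] = 0.0469, γ^t·E[r] = 0.037969, running G = 0.344219
t=3: π = [0.2062, 0.3485, 0.2066, 0.2387], E[r] = 0.0456, γ^t·E[r] = 0.033223, running G = 0.377441
t=4: π = [0.2064, 0.3489, 0.2065, 0.2382], E[r] = 0.0468, γ^t·E[r] = 0.030683, running G = 0.408125
t=5: π = [0.2064, 0.3491, 0.2064, 0.2381], E[r] = 0.0473, γ^t·E[r] = 0.027930, running G = 0.436055
t=6: π = [0.2064, 0.3492, 0.2064, 0.2381], E[r] = 0.0475, γ^t·E[r] = 0.025252, running G = 0.461307
t=7: π = [0.2064, 0.3492, 0.2064, 0.2381], E[r] = 0.0476, γ^t·E[r] = 0.022761, running G = 0.484068

G = 0.4841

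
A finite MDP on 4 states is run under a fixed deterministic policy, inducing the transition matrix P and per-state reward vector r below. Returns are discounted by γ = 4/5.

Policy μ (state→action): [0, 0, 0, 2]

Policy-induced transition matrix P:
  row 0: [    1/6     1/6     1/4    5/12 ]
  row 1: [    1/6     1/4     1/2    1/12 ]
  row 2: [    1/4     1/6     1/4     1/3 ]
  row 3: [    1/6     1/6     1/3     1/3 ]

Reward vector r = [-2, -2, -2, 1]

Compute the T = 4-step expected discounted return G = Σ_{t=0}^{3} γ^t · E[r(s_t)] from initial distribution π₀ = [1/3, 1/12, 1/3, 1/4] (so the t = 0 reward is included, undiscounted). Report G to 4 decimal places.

G = -3.2827

t=0: π = [0.3333, 0.0833, 0.3333, 0.2500], E[r] = -1.2500, γ^t·E[r] = -1.250000, running G = -1.250000
t=1: π = [0.1944, 0.1736, 0.2917, 0.3403], E[r] = -0.9792, γ^t·E[r] = -0.783333, running G = -2.033333
t=2: π = [0.1910, 0.1811, 0.3218, 0.3061], E[r] = -1.0816, γ^t·E[r] = -0.692222, running G = -2.725556
t=3: π = [0.1935, 0.1818, 0.3208, 0.3040], E[r] = -1.0881, γ^t·E[r] = -0.557111, running G = -3.282667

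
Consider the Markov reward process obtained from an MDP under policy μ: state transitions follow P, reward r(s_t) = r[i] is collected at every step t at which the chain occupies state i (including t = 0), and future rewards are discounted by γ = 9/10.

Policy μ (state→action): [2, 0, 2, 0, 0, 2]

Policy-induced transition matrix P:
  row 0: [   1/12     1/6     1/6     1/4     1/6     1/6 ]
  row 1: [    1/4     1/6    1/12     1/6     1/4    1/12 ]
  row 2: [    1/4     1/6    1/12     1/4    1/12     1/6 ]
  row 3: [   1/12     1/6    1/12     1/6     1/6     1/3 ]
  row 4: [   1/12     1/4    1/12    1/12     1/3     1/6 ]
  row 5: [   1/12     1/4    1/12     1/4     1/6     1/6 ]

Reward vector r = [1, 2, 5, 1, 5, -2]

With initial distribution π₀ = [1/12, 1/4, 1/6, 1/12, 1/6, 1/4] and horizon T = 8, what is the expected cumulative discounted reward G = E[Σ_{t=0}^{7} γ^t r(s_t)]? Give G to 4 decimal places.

G = 10.6504

t=0: π = [0.0833, 0.2500, 0.1667, 0.0833, 0.1667, 0.2500], E[r] = 1.8333, γ^t·E[r] = 1.833333, running G = 1.833333
t=1: π = [0.1528, 0.2014, 0.0903, 0.1944, 0.2014, 0.1597], E[r] = 1.8889, γ^t·E[r] = 1.700000, running G = 3.533333
t=2: π = [0.1319, 0.1968, 0.0961, 0.1834, 0.2095, 0.1823], E[r] = 1.8721, γ^t·E[r] = 1.516406, running G = 5.049740
t=3: π = [0.1321, 0.1993, 0.0943, 0.1834, 0.2100, 0.1808], E[r] = 1.8740, γ^t·E[r] = 1.366137, running G = 6.415876
t=4: π = [0.1323, 0.1992, 0.0943, 0.1831, 0.2104, 0.1806], E[r] = 1.8764, γ^t·E[r] = 1.231097, running G = 7.646973
t=5: π = [0.1323, 0.1993, 0.0944, 0.1831, 0.2105, 0.1806], E[r] = 1.8768, γ^t·E[r] = 1.108252, running G = 8.755226
t=6: π = [0.1323, 0.1993, 0.0944, 0.1831, 0.2105, 0.1806], E[r] = 1.8769, γ^t·E[r] = 0.997464, running G = 9.752689
t=7: π = [0.1323, 0.1993, 0.0944, 0.1831, 0.2105, 0.1806], E[r] = 1.8769, γ^t·E[r] = 0.897725, running G = 10.650414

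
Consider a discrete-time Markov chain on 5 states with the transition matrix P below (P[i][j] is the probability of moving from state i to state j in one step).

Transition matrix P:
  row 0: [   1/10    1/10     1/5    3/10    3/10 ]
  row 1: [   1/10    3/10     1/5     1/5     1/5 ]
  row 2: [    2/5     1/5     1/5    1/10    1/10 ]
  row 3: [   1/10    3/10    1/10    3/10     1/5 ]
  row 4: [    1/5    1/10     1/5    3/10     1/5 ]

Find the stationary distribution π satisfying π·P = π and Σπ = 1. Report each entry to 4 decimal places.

Balance equations π_j = Σ_i π_i·P[i][j]:
  π_0 = 1/10·π_0 + 1/10·π_1 + 2/5·π_2 + 1/10·π_3 + 1/5·π_4
  π_1 = 1/10·π_0 + 3/10·π_1 + 1/5·π_2 + 3/10·π_3 + 1/10·π_4
  π_2 = 1/5·π_0 + 1/5·π_1 + 1/5·π_2 + 1/10·π_3 + 1/5·π_4
  π_3 = 3/10·π_0 + 1/5·π_1 + 1/10·π_2 + 3/10·π_3 + 3/10·π_4
  normalize: π_0 + π_1 + π_2 + π_3 + π_4 = 1
Solving the linear system gives exactly π = [1525/8833, 167/803, 141/803, 196/803, 1764/8833].

π = [0.1726, 0.2080, 0.1756, 0.2441, 0.1997]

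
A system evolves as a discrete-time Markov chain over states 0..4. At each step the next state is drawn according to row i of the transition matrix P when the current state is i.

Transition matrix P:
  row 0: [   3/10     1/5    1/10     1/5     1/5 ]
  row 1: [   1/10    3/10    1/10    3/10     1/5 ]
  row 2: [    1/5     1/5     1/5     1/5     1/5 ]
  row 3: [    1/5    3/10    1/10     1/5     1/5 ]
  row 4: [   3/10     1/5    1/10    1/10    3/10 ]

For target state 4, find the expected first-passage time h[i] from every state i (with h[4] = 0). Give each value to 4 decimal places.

h = [5.0000, 5.0000, 5.0000, 5.0000, 0.0000]

First-step conditioning: h[4] = 0; for i ≠ 4, h[i] = 1 + Σ_k P[i][k]·h[k].
  h[0] = 1 + 3/10·h[0] + 1/5·h[1] + 1/10·h[2] + 1/5·h[3]
  h[1] = 1 + 1/10·h[0] + 3/10·h[1] + 1/10·h[2] + 3/10·h[3]
  h[2] = 1 + 1/5·h[0] + 1/5·h[1] + 1/5·h[2] + 1/5·h[3]
  h[3] = 1 + 1/5·h[0] + 3/10·h[1] + 1/10·h[2] + 1/5·h[3]
Solving the 4×4 linear system over states ≠ 4 gives exactly h = [5, 5, 5, 5, 0] (h[4] = 0 is the target).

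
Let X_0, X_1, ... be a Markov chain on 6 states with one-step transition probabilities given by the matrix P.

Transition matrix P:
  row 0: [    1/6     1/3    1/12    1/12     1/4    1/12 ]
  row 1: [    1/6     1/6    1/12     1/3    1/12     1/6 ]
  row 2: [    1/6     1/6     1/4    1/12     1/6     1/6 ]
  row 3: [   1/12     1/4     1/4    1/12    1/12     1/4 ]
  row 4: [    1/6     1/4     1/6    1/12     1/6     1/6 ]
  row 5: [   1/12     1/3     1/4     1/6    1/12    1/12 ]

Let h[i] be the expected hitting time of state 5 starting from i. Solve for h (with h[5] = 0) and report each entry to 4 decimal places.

First-step conditioning: h[5] = 0; for i ≠ 5, h[i] = 1 + Σ_k P[i][k]·h[k].
  h[0] = 1 + 1/6·h[0] + 1/3·h[1] + 1/12·h[2] + 1/12·h[3] + 1/4·h[4]
  h[1] = 1 + 1/6·h[0] + 1/6·h[1] + 1/12·h[2] + 1/3·h[3] + 1/12·h[4]
  h[2] = 1 + 1/6·h[0] + 1/6·h[1] + 1/4·h[2] + 1/12·h[3] + 1/6·h[4]
  h[3] = 1 + 1/12·h[0] + 1/4·h[1] + 1/4·h[2] + 1/12·h[3] + 1/12·h[4]
  h[4] = 1 + 1/6·h[0] + 1/4·h[1] + 1/6·h[2] + 1/12·h[3] + 1/6·h[4]
Solving the 5×5 linear system over states ≠ 5 gives exactly h = [266292/40753, 241092/40753, 246708/40753, 224088/40753, 246240/40753, 0] (h[5] = 0 is the target).

h = [6.5343, 5.9159, 6.0537, 5.4987, 6.0423, 0.0000]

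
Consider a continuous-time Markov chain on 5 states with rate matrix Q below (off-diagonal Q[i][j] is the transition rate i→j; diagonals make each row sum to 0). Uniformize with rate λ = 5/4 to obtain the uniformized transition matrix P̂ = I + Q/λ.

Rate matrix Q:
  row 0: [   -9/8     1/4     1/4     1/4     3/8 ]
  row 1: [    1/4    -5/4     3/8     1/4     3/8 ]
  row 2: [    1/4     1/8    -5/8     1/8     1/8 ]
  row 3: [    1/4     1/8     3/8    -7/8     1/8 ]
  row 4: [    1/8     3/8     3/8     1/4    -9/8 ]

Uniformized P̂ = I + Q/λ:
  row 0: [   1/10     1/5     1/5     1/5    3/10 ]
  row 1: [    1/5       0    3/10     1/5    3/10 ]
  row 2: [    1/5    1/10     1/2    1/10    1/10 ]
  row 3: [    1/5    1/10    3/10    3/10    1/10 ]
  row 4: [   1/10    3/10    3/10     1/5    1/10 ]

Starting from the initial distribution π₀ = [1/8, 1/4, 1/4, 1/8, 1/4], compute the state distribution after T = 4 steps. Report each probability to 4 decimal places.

π = [0.1672, 0.1354, 0.3540, 0.1830, 0.1605]

t=0: π = [0.1250, 0.2500, 0.2500, 0.1250, 0.2500]
t=1: π = [0.1625, 0.1375, 0.3375, 0.1875, 0.1750]
t=2: π = [0.1663, 0.1375, 0.3513, 0.1850, 0.1600]
t=3: π = [0.1674, 0.1349, 0.3536, 0.1834, 0.1608]
t=4: π = [0.1672, 0.1354, 0.3540, 0.1830, 0.1605]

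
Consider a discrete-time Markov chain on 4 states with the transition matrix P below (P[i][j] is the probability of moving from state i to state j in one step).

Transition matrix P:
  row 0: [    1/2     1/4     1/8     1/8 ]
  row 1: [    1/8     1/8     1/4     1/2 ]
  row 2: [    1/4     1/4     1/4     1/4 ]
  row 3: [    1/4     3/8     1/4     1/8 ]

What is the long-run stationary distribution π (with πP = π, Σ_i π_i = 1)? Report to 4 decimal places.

Balance equations π_j = Σ_i π_i·P[i][j]:
  π_0 = 1/2·π_0 + 1/8·π_1 + 1/4·π_2 + 1/4·π_3
  π_1 = 1/4·π_0 + 1/8·π_1 + 1/4·π_2 + 3/8·π_3
  π_2 = 1/8·π_0 + 1/4·π_1 + 1/4·π_2 + 1/4·π_3
  normalize: π_0 + π_1 + π_2 + π_3 = 1
Solving the linear system gives exactly π = [138/473, 118/473, 101/473, 116/473].

π = [0.2918, 0.2495, 0.2135, 0.2452]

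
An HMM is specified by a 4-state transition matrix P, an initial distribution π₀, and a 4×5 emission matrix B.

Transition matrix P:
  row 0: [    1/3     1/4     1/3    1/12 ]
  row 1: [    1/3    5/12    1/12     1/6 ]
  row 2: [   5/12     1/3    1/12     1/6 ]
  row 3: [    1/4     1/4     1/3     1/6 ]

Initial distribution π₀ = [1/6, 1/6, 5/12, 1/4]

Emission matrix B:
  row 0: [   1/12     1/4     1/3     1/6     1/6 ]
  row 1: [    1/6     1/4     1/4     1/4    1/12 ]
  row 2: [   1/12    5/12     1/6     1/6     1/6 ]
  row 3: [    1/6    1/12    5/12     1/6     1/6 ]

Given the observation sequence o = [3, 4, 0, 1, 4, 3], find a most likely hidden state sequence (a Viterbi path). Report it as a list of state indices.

t=0: δ = [2.778e-02, 4.167e-02, 6.944e-02, 4.167e-02]  (obs o_0=3)
t=1: δ = [4.823e-03, 1.929e-03, 2.315e-03, 1.929e-03]  ψ = [2, 2, 3, 2]  (obs o_1=4)
t=2: δ = [1.340e-04, 2.009e-04, 1.340e-04, 6.698e-05]  ψ = [0, 0, 0, 0]  (obs o_2=0)
t=3: δ = [1.674e-05, 2.093e-05, 1.861e-05, 2.791e-06]  ψ = [1, 1, 0, 1]  (obs o_3=1)
t=4: δ = [1.292e-06, 7.268e-07, 9.303e-07, 5.814e-07]  ψ = [2, 1, 0, 1]  (obs o_4=4)
t=5: δ = [7.178e-08, 8.075e-08, 7.178e-08, 2.584e-08]  ψ = [0, 0, 0, 2]  (obs o_5=3)
backtrack: best end state = 1; path = [2, 0, 0, 2, 0, 1]

path = [2, 0, 0, 2, 0, 1]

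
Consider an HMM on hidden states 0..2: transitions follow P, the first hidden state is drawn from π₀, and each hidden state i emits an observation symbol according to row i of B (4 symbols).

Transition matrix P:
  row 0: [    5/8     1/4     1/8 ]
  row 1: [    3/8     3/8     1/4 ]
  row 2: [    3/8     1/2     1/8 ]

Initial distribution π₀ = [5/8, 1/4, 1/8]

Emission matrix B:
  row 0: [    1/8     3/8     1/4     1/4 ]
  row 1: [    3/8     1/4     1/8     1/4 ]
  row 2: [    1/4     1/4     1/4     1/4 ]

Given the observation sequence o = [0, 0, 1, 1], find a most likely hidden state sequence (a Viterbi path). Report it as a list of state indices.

path = [1, 1, 0, 0]

t=0: δ = [7.812e-02, 9.375e-02, 3.125e-02]  (obs o_0=0)
t=1: δ = [6.104e-03, 1.318e-02, 5.859e-03]  ψ = [0, 1, 1]  (obs o_1=0)
t=2: δ = [1.854e-03, 1.236e-03, 8.240e-04]  ψ = [1, 1, 1]  (obs o_2=1)
t=3: δ = [4.345e-04, 1.159e-04, 7.725e-05]  ψ = [0, 0, 1]  (obs o_3=1)
backtrack: best end state = 0; path = [1, 1, 0, 0]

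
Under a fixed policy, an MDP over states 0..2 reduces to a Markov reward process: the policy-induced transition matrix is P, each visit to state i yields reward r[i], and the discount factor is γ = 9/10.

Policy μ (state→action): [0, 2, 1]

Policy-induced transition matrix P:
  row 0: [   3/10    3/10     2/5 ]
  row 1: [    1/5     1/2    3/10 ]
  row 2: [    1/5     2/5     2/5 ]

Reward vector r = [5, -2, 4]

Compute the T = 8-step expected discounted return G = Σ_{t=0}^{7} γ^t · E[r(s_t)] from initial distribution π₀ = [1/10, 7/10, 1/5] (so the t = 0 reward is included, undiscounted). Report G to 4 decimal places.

t=0: π = [0.1000, 0.7000, 0.2000], E[r] = -0.1000, γ^t·E[r] = -0.100000, running G = -0.100000
t=1: π = [0.2100, 0.4600, 0.3300], E[r] = 1.4500, γ^t·E[r] = 1.305000, running G = 1.205000
t=2: π = [0.2210, 0.4250, 0.3540], E[r] = 1.6710, γ^t·E[r] = 1.353510, running G = 2.558510
t=3: π = [0.2221, 0.4204, 0.3575], E[r] = 1.6997, γ^t·E[r] = 1.239081, running G = 3.797591
t=4: π = [0.2222, 0.4198, 0.3580], E[r] = 1.7032, γ^t·E[r] = 1.117489, running G = 4.915081
t=5: π = [0.2222, 0.4198, 0.3580], E[r] = 1.7036, γ^t·E[r] = 1.005988, running G = 5.921068
t=6: π = [0.2222, 0.4198, 0.3580], E[r] = 1.7037, γ^t·E[r] = 0.905415, running G = 6.826483
t=7: π = [0.2222, 0.4198, 0.3580], E[r] = 1.7037, γ^t·E[r] = 0.814876, running G = 7.641359

G = 7.6414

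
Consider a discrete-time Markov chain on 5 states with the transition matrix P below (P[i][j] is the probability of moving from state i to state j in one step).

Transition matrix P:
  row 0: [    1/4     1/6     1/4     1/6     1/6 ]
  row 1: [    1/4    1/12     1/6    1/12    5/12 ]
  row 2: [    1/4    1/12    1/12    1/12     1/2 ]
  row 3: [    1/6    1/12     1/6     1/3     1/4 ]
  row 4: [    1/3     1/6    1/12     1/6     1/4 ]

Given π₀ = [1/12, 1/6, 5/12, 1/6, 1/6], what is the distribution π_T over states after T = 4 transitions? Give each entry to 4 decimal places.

t=0: π = [0.0833, 0.1667, 0.4167, 0.1667, 0.1667]
t=1: π = [0.2500, 0.1042, 0.1250, 0.1458, 0.3750]
t=2: π = [0.2691, 0.1354, 0.1458, 0.1719, 0.2778]
t=3: π = [0.2588, 0.1289, 0.1538, 0.1719, 0.2866]
t=4: π = [0.2596, 0.1288, 0.1515, 0.1718, 0.2884]

π = [0.2596, 0.1288, 0.1515, 0.1718, 0.2884]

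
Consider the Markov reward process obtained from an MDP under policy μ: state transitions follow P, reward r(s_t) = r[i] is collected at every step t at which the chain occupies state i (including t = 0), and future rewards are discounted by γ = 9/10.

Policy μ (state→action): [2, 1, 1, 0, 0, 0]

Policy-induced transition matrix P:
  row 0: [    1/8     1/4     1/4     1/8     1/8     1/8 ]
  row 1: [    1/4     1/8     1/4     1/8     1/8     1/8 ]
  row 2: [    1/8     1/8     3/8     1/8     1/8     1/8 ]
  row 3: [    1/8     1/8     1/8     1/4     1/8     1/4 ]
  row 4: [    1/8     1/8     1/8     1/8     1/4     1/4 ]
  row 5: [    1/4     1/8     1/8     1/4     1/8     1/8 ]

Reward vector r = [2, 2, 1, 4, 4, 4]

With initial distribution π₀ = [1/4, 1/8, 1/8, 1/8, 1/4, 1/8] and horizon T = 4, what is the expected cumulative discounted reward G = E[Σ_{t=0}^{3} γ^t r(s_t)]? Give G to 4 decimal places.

t=0: π = [0.2500, 0.1250, 0.1250, 0.1250, 0.2500, 0.1250], E[r] = 2.8750, γ^t·E[r] = 2.875000, running G = 2.875000
t=1: π = [0.1563, 0.1563, 0.2031, 0.1563, 0.1563, 0.1719], E[r] = 2.7656, γ^t·E[r] = 2.489063, running G = 5.364063
t=2: π = [0.1660, 0.1445, 0.2148, 0.1660, 0.1445, 0.1641], E[r] = 2.7344, γ^t·E[r] = 2.214844, running G = 7.578906
t=3: π = [0.1636, 0.1458, 0.2175, 0.1663, 0.1431, 0.1638], E[r] = 2.7288, γ^t·E[r] = 1.989266, running G = 9.568172

G = 9.5682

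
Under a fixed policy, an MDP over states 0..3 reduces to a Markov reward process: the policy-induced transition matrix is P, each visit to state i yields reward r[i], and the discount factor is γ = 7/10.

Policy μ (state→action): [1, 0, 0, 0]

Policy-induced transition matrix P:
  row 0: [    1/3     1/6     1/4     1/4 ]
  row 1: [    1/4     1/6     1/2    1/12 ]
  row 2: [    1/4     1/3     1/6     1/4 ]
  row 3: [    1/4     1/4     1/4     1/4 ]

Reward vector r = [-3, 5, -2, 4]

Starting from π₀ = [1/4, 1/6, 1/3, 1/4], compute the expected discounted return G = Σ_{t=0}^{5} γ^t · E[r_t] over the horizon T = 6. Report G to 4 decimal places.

t=0: π = [0.2500, 0.1667, 0.3333, 0.2500], E[r] = 0.4167, γ^t·E[r] = 0.416667, running G = 0.416667
t=1: π = [0.2708, 0.2431, 0.2639, 0.2222], E[r] = 0.7639, γ^t·E[r] = 0.534722, running G = 0.951389
t=2: π = [0.2726, 0.2292, 0.2888, 0.2095], E[r] = 0.5885, γ^t·E[r] = 0.288385, running G = 1.239774
t=3: π = [0.2727, 0.2323, 0.2832, 0.2118], E[r] = 0.6239, γ^t·E[r] = 0.213995, running G = 1.453769
t=4: π = [0.2727, 0.2315, 0.2845, 0.2113], E[r] = 0.6157, γ^t·E[r] = 0.147823, running G = 1.601592
t=5: π = [0.2727, 0.2317, 0.2842, 0.2114], E[r] = 0.6175, γ^t·E[r] = 0.103790, running G = 1.705382

G = 1.7054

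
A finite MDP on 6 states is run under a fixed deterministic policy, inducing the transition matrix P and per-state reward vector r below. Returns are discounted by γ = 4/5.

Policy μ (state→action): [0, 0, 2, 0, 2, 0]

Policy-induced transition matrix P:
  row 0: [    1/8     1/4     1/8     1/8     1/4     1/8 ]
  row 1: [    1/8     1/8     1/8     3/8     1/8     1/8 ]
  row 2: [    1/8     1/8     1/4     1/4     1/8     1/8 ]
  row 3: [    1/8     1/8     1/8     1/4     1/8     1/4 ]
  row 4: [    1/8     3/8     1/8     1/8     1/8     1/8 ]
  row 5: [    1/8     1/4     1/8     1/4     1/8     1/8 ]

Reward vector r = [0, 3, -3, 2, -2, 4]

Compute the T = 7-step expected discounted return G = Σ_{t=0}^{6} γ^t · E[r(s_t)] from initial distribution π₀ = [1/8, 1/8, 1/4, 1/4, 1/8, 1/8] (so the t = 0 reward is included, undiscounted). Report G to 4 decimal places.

t=0: π = [0.1250, 0.1250, 0.2500, 0.2500, 0.1250, 0.1250], E[r] = 0.3750, γ^t·E[r] = 0.375000, running G = 0.375000
t=1: π = [0.1250, 0.1875, 0.1563, 0.2344, 0.1406, 0.1563], E[r] = 0.9063, γ^t·E[r] = 0.725000, running G = 1.100000
t=2: π = [0.1250, 0.1953, 0.1445, 0.2402, 0.1406, 0.1543], E[r] = 0.9688, γ^t·E[r] = 0.620000, running G = 1.720000
t=3: π = [0.1250, 0.1951, 0.1431, 0.2412, 0.1406, 0.1550], E[r] = 0.9773, γ^t·E[r] = 0.500375, running G = 2.220375
t=4: π = [0.1250, 0.1952, 0.1429, 0.2412, 0.1406, 0.1552], E[r] = 0.9785, γ^t·E[r] = 0.400813, running G = 2.621188
t=5: π = [0.1250, 0.1952, 0.1429, 0.2412, 0.1406, 0.1551], E[r] = 0.9787, γ^t·E[r] = 0.320690, running G = 2.941878
t=6: π = [0.1250, 0.1952, 0.1429, 0.2412, 0.1406, 0.1551], E[r] = 0.9787, γ^t·E[r] = 0.256556, running G = 3.198434

G = 3.1984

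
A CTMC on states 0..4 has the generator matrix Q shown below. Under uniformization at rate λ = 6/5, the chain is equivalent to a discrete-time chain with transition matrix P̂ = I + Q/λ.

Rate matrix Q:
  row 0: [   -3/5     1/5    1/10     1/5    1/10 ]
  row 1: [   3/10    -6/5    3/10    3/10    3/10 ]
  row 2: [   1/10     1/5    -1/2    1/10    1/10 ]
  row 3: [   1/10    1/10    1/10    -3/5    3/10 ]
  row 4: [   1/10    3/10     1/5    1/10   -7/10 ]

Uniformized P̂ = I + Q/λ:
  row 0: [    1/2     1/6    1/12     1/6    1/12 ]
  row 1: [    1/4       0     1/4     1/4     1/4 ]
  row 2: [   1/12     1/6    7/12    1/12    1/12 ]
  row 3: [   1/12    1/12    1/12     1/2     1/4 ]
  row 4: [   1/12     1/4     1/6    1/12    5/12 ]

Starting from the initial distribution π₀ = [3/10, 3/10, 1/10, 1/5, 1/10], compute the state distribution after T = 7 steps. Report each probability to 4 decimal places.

t=0: π = [0.3000, 0.3000, 0.1000, 0.2000, 0.1000]
t=1: π = [0.2583, 0.1083, 0.1917, 0.2417, 0.2000]
t=2: π = [0.2090, 0.1451, 0.2139, 0.2236, 0.2083]
t=3: π = [0.1946, 0.1412, 0.2318, 0.2181, 0.2142]
t=4: π = [0.1880, 0.1428, 0.2406, 0.2140, 0.2146]
t=5: π = [0.1855, 0.1429, 0.2453, 0.2120, 0.2143]
t=6: π = [0.1844, 0.1430, 0.2477, 0.2109, 0.2139]
t=7: π = [0.1840, 0.1431, 0.2488, 0.2104, 0.2136]

π = [0.1840, 0.1431, 0.2488, 0.2104, 0.2136]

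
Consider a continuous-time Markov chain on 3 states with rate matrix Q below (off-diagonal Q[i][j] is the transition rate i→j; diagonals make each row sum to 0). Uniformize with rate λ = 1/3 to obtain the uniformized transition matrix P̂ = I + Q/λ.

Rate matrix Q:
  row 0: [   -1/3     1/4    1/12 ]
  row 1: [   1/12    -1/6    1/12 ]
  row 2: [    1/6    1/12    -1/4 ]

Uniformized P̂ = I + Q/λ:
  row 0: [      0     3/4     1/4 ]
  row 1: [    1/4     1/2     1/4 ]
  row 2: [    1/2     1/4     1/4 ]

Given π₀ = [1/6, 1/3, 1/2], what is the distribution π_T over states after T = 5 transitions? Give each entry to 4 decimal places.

π = [0.2503, 0.4997, 0.2500]

t=0: π = [0.1667, 0.3333, 0.5000]
t=1: π = [0.3333, 0.4167, 0.2500]
t=2: π = [0.2292, 0.5208, 0.2500]
t=3: π = [0.2552, 0.4948, 0.2500]
t=4: π = [0.2487, 0.5013, 0.2500]
t=5: π = [0.2503, 0.4997, 0.2500]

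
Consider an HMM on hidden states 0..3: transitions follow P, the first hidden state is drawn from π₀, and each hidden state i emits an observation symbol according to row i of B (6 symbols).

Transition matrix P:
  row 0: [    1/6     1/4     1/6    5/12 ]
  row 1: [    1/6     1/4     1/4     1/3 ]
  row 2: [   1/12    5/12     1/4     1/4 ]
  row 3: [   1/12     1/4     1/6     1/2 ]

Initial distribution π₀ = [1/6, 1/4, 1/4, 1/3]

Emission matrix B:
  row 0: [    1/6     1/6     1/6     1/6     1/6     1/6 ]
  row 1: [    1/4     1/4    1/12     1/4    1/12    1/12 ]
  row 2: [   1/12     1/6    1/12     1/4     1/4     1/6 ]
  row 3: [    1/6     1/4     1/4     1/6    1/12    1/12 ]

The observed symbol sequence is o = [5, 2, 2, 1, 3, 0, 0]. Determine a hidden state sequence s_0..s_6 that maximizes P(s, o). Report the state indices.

t=0: δ = [2.778e-02, 2.083e-02, 4.167e-02, 2.778e-02]  (obs o_0=5)
t=1: δ = [7.716e-04, 1.447e-03, 8.681e-04, 3.472e-03]  ψ = [0, 2, 2, 3]  (obs o_1=2)
t=2: δ = [4.823e-05, 7.234e-05, 4.823e-05, 4.340e-04]  ψ = [3, 3, 3, 3]  (obs o_2=2)
t=3: δ = [6.028e-06, 2.713e-05, 1.206e-05, 5.425e-05]  ψ = [3, 3, 3, 3]  (obs o_3=1)
t=4: δ = [7.535e-07, 3.391e-06, 2.261e-06, 4.521e-06]  ψ = [1, 3, 3, 3]  (obs o_4=3)
t=5: δ = [9.419e-08, 2.826e-07, 7.064e-08, 3.768e-07]  ψ = [1, 3, 1, 3]  (obs o_5=0)
t=6: δ = [7.849e-09, 2.355e-08, 5.887e-09, 3.140e-08]  ψ = [1, 3, 1, 3]  (obs o_6=0)
backtrack: best end state = 3; path = [3, 3, 3, 3, 3, 3, 3]

path = [3, 3, 3, 3, 3, 3, 3]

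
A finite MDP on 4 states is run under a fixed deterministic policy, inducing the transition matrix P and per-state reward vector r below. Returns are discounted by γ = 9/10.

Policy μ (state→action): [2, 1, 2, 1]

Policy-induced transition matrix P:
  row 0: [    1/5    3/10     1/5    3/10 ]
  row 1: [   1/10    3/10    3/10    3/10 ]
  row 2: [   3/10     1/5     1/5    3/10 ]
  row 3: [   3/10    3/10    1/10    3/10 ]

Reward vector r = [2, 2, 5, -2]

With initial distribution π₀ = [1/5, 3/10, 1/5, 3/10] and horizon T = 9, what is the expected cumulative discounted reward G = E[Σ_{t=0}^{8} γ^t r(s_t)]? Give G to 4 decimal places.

t=0: π = [0.2000, 0.3000, 0.2000, 0.3000], E[r] = 1.4000, γ^t·E[r] = 1.400000, running G = 1.400000
t=1: π = [0.2200, 0.2800, 0.2000, 0.3000], E[r] = 1.4000, γ^t·E[r] = 1.260000, running G = 2.660000
t=2: π = [0.2220, 0.2800, 0.1980, 0.3000], E[r] = 1.3940, γ^t·E[r] = 1.129140, running G = 3.789140
t=3: π = [0.2218, 0.2802, 0.1980, 0.3000], E[r] = 1.3940, γ^t·E[r] = 1.016226, running G = 4.805366
t=4: π = [0.2218, 0.2802, 0.1980, 0.3000], E[r] = 1.3941, γ^t·E[r] = 0.914643, running G = 5.720009
t=5: π = [0.2218, 0.2802, 0.1980, 0.3000], E[r] = 1.3941, γ^t·E[r] = 0.823178, running G = 6.543187
t=6: π = [0.2218, 0.2802, 0.1980, 0.3000], E[r] = 1.3941, γ^t·E[r] = 0.740860, running G = 7.284048
t=7: π = [0.2218, 0.2802, 0.1980, 0.3000], E[r] = 1.3941, γ^t·E[r] = 0.666774, running G = 7.950822
t=8: π = [0.2218, 0.2802, 0.1980, 0.3000], E[r] = 1.3941, γ^t·E[r] = 0.600097, running G = 8.550919

G = 8.5509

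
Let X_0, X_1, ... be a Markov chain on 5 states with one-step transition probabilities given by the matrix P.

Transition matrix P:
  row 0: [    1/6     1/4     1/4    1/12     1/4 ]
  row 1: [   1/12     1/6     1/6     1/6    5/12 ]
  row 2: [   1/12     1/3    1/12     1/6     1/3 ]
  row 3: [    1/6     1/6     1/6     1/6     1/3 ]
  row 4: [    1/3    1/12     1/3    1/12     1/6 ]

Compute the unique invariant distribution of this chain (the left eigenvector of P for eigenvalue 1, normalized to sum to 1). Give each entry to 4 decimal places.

π = [0.1807, 0.1931, 0.2118, 0.1277, 0.2866]

Balance equations π_j = Σ_i π_i·P[i][j]:
  π_0 = 1/6·π_0 + 1/12·π_1 + 1/12·π_2 + 1/6·π_3 + 1/3·π_4
  π_1 = 1/4·π_0 + 1/6·π_1 + 1/3·π_2 + 1/6·π_3 + 1/12·π_4
  π_2 = 1/4·π_0 + 1/6·π_1 + 1/12·π_2 + 1/6·π_3 + 1/3·π_4
  π_3 = 1/12·π_0 + 1/6·π_1 + 1/6·π_2 + 1/6·π_3 + 1/12·π_4
  normalize: π_0 + π_1 + π_2 + π_3 + π_4 = 1
Solving the linear system gives exactly π = [58/321, 62/321, 68/321, 41/321, 92/321].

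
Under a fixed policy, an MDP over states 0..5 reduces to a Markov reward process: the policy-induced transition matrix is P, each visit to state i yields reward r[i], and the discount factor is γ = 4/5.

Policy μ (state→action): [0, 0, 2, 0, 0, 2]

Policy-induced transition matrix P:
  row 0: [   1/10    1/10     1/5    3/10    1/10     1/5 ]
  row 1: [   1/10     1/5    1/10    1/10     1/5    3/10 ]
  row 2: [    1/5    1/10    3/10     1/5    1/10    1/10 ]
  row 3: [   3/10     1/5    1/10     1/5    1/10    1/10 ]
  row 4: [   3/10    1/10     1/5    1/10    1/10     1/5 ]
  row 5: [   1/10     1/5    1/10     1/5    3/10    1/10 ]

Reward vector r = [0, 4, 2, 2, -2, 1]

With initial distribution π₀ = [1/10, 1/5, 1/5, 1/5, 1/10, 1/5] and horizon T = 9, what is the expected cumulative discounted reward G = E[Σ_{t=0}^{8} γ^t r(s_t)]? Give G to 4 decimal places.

t=0: π = [0.1000, 0.2000, 0.2000, 0.2000, 0.1000, 0.2000], E[r] = 1.6000, γ^t·E[r] = 1.600000, running G = 1.600000
t=1: π = [0.1800, 0.1600, 0.1600, 0.1800, 0.1600, 0.1600], E[r] = 1.1600, γ^t·E[r] = 0.928000, running G = 2.528000
t=2: π = [0.1840, 0.1500, 0.1660, 0.1860, 0.1480, 0.1660], E[r] = 1.1740, γ^t·E[r] = 0.751360, running G = 3.279360
t=3: π = [0.1834, 0.1502, 0.1664, 0.1886, 0.1482, 0.1632], E[r] = 1.1776, γ^t·E[r] = 0.602931, running G = 3.882291
t=4: π = [0.1840, 0.1502, 0.1664, 0.1885, 0.1477, 0.1632], E[r] = 1.1786, γ^t·E[r] = 0.482738, running G = 4.365029
t=5: π = [0.1839, 0.1502, 0.1665, 0.1886, 0.1477, 0.1632], E[r] = 1.1788, γ^t·E[r] = 0.386263, running G = 4.751293
t=6: π = [0.1839, 0.1502, 0.1664, 0.1886, 0.1477, 0.1632], E[r] = 1.1788, γ^t·E[r] = 0.309007, running G = 5.060300
t=7: π = [0.1839, 0.1502, 0.1664, 0.1886, 0.1477, 0.1632], E[r] = 1.1788, γ^t·E[r] = 0.247207, running G = 5.307507
t=8: π = [0.1839, 0.1502, 0.1664, 0.1886, 0.1477, 0.1632], E[r] = 1.1788, γ^t·E[r] = 0.197765, running G = 5.505272

G = 5.5053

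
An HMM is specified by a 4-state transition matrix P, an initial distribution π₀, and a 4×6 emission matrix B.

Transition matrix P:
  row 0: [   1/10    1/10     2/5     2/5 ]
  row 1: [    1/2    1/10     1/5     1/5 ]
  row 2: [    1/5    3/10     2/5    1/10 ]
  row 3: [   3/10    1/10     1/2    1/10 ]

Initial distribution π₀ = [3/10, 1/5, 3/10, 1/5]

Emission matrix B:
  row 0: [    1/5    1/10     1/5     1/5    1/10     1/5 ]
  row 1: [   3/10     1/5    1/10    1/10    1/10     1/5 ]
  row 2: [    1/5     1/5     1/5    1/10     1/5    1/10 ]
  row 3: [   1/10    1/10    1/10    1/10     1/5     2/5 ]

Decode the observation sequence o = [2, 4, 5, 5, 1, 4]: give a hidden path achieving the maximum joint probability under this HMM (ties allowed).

path = [0, 3, 0, 3, 2, 2]

t=0: δ = [6.000e-02, 2.000e-02, 6.000e-02, 2.000e-02]  (obs o_0=2)
t=1: δ = [1.200e-03, 1.800e-03, 4.800e-03, 4.800e-03]  ψ = [2, 2, 0, 0]  (obs o_1=4)
t=2: δ = [2.880e-04, 2.880e-04, 2.400e-04, 1.920e-04]  ψ = [3, 2, 3, 0]  (obs o_2=5)
t=3: δ = [2.880e-05, 1.440e-05, 1.152e-05, 4.608e-05]  ψ = [1, 2, 0, 0]  (obs o_3=5)
t=4: δ = [1.382e-06, 9.216e-07, 4.608e-06, 1.152e-06]  ψ = [3, 3, 3, 0]  (obs o_4=1)
t=5: δ = [9.216e-08, 1.382e-07, 3.686e-07, 1.106e-07]  ψ = [2, 2, 2, 0]  (obs o_5=4)
backtrack: best end state = 2; path = [0, 3, 0, 3, 2, 2]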